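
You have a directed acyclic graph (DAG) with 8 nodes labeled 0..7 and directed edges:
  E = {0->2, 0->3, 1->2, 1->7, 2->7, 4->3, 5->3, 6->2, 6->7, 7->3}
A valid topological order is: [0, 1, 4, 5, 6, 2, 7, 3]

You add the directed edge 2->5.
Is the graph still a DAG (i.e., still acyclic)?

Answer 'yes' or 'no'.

Given toposort: [0, 1, 4, 5, 6, 2, 7, 3]
Position of 2: index 5; position of 5: index 3
New edge 2->5: backward (u after v in old order)
Backward edge: old toposort is now invalid. Check if this creates a cycle.
Does 5 already reach 2? Reachable from 5: [3, 5]. NO -> still a DAG (reorder needed).
Still a DAG? yes

Answer: yes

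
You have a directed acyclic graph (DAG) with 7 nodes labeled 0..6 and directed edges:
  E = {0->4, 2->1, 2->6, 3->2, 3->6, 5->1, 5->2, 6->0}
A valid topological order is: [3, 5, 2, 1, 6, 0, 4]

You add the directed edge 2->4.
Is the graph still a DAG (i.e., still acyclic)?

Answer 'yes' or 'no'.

Answer: yes

Derivation:
Given toposort: [3, 5, 2, 1, 6, 0, 4]
Position of 2: index 2; position of 4: index 6
New edge 2->4: forward
Forward edge: respects the existing order. Still a DAG, same toposort still valid.
Still a DAG? yes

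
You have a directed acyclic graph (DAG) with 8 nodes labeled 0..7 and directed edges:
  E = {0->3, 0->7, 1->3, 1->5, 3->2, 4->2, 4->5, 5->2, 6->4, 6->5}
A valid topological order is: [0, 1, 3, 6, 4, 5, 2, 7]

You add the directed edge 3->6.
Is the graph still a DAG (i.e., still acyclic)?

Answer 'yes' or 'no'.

Answer: yes

Derivation:
Given toposort: [0, 1, 3, 6, 4, 5, 2, 7]
Position of 3: index 2; position of 6: index 3
New edge 3->6: forward
Forward edge: respects the existing order. Still a DAG, same toposort still valid.
Still a DAG? yes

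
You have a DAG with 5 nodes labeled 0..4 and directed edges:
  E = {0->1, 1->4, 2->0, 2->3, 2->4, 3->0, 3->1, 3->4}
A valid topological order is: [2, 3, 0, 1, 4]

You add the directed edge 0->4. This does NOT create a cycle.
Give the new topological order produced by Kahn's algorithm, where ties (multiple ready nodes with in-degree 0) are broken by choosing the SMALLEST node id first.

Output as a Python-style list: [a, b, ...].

Answer: [2, 3, 0, 1, 4]

Derivation:
Old toposort: [2, 3, 0, 1, 4]
Added edge: 0->4
Position of 0 (2) < position of 4 (4). Old order still valid.
Run Kahn's algorithm (break ties by smallest node id):
  initial in-degrees: [2, 2, 0, 1, 4]
  ready (indeg=0): [2]
  pop 2: indeg[0]->1; indeg[3]->0; indeg[4]->3 | ready=[3] | order so far=[2]
  pop 3: indeg[0]->0; indeg[1]->1; indeg[4]->2 | ready=[0] | order so far=[2, 3]
  pop 0: indeg[1]->0; indeg[4]->1 | ready=[1] | order so far=[2, 3, 0]
  pop 1: indeg[4]->0 | ready=[4] | order so far=[2, 3, 0, 1]
  pop 4: no out-edges | ready=[] | order so far=[2, 3, 0, 1, 4]
  Result: [2, 3, 0, 1, 4]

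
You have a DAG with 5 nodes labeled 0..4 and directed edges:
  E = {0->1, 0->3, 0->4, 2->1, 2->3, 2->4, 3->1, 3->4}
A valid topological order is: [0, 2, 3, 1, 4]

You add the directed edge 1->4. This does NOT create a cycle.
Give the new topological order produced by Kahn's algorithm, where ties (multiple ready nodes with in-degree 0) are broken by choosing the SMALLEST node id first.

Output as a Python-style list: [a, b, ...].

Answer: [0, 2, 3, 1, 4]

Derivation:
Old toposort: [0, 2, 3, 1, 4]
Added edge: 1->4
Position of 1 (3) < position of 4 (4). Old order still valid.
Run Kahn's algorithm (break ties by smallest node id):
  initial in-degrees: [0, 3, 0, 2, 4]
  ready (indeg=0): [0, 2]
  pop 0: indeg[1]->2; indeg[3]->1; indeg[4]->3 | ready=[2] | order so far=[0]
  pop 2: indeg[1]->1; indeg[3]->0; indeg[4]->2 | ready=[3] | order so far=[0, 2]
  pop 3: indeg[1]->0; indeg[4]->1 | ready=[1] | order so far=[0, 2, 3]
  pop 1: indeg[4]->0 | ready=[4] | order so far=[0, 2, 3, 1]
  pop 4: no out-edges | ready=[] | order so far=[0, 2, 3, 1, 4]
  Result: [0, 2, 3, 1, 4]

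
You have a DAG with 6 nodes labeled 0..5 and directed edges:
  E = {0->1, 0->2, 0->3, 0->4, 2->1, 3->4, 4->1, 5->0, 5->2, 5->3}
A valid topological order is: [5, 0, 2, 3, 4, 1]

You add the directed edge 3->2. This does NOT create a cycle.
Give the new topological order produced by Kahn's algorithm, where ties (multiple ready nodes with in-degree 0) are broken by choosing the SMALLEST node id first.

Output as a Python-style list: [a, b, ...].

Answer: [5, 0, 3, 2, 4, 1]

Derivation:
Old toposort: [5, 0, 2, 3, 4, 1]
Added edge: 3->2
Position of 3 (3) > position of 2 (2). Must reorder: 3 must now come before 2.
Run Kahn's algorithm (break ties by smallest node id):
  initial in-degrees: [1, 3, 3, 2, 2, 0]
  ready (indeg=0): [5]
  pop 5: indeg[0]->0; indeg[2]->2; indeg[3]->1 | ready=[0] | order so far=[5]
  pop 0: indeg[1]->2; indeg[2]->1; indeg[3]->0; indeg[4]->1 | ready=[3] | order so far=[5, 0]
  pop 3: indeg[2]->0; indeg[4]->0 | ready=[2, 4] | order so far=[5, 0, 3]
  pop 2: indeg[1]->1 | ready=[4] | order so far=[5, 0, 3, 2]
  pop 4: indeg[1]->0 | ready=[1] | order so far=[5, 0, 3, 2, 4]
  pop 1: no out-edges | ready=[] | order so far=[5, 0, 3, 2, 4, 1]
  Result: [5, 0, 3, 2, 4, 1]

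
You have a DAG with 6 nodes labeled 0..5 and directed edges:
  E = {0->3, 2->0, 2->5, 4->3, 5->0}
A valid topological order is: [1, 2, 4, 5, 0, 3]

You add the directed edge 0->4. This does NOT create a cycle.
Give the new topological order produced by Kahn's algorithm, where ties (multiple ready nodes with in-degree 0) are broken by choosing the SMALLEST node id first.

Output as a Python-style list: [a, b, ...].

Old toposort: [1, 2, 4, 5, 0, 3]
Added edge: 0->4
Position of 0 (4) > position of 4 (2). Must reorder: 0 must now come before 4.
Run Kahn's algorithm (break ties by smallest node id):
  initial in-degrees: [2, 0, 0, 2, 1, 1]
  ready (indeg=0): [1, 2]
  pop 1: no out-edges | ready=[2] | order so far=[1]
  pop 2: indeg[0]->1; indeg[5]->0 | ready=[5] | order so far=[1, 2]
  pop 5: indeg[0]->0 | ready=[0] | order so far=[1, 2, 5]
  pop 0: indeg[3]->1; indeg[4]->0 | ready=[4] | order so far=[1, 2, 5, 0]
  pop 4: indeg[3]->0 | ready=[3] | order so far=[1, 2, 5, 0, 4]
  pop 3: no out-edges | ready=[] | order so far=[1, 2, 5, 0, 4, 3]
  Result: [1, 2, 5, 0, 4, 3]

Answer: [1, 2, 5, 0, 4, 3]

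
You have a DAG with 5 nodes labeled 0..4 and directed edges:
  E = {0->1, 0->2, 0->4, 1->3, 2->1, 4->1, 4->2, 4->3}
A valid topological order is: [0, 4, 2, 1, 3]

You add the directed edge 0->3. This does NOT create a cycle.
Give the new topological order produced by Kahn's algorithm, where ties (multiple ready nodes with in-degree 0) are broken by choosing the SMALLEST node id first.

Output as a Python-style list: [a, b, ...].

Old toposort: [0, 4, 2, 1, 3]
Added edge: 0->3
Position of 0 (0) < position of 3 (4). Old order still valid.
Run Kahn's algorithm (break ties by smallest node id):
  initial in-degrees: [0, 3, 2, 3, 1]
  ready (indeg=0): [0]
  pop 0: indeg[1]->2; indeg[2]->1; indeg[3]->2; indeg[4]->0 | ready=[4] | order so far=[0]
  pop 4: indeg[1]->1; indeg[2]->0; indeg[3]->1 | ready=[2] | order so far=[0, 4]
  pop 2: indeg[1]->0 | ready=[1] | order so far=[0, 4, 2]
  pop 1: indeg[3]->0 | ready=[3] | order so far=[0, 4, 2, 1]
  pop 3: no out-edges | ready=[] | order so far=[0, 4, 2, 1, 3]
  Result: [0, 4, 2, 1, 3]

Answer: [0, 4, 2, 1, 3]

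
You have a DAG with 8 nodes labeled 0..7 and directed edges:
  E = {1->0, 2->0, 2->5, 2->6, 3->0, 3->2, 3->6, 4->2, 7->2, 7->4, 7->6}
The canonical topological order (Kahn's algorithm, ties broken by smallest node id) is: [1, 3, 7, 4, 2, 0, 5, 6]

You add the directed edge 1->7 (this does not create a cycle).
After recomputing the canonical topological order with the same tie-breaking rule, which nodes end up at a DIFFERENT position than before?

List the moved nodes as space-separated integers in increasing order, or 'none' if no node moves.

Answer: none

Derivation:
Old toposort: [1, 3, 7, 4, 2, 0, 5, 6]
Added edge 1->7
Recompute Kahn (smallest-id tiebreak):
  initial in-degrees: [3, 0, 3, 0, 1, 1, 3, 1]
  ready (indeg=0): [1, 3]
  pop 1: indeg[0]->2; indeg[7]->0 | ready=[3, 7] | order so far=[1]
  pop 3: indeg[0]->1; indeg[2]->2; indeg[6]->2 | ready=[7] | order so far=[1, 3]
  pop 7: indeg[2]->1; indeg[4]->0; indeg[6]->1 | ready=[4] | order so far=[1, 3, 7]
  pop 4: indeg[2]->0 | ready=[2] | order so far=[1, 3, 7, 4]
  pop 2: indeg[0]->0; indeg[5]->0; indeg[6]->0 | ready=[0, 5, 6] | order so far=[1, 3, 7, 4, 2]
  pop 0: no out-edges | ready=[5, 6] | order so far=[1, 3, 7, 4, 2, 0]
  pop 5: no out-edges | ready=[6] | order so far=[1, 3, 7, 4, 2, 0, 5]
  pop 6: no out-edges | ready=[] | order so far=[1, 3, 7, 4, 2, 0, 5, 6]
New canonical toposort: [1, 3, 7, 4, 2, 0, 5, 6]
Compare positions:
  Node 0: index 5 -> 5 (same)
  Node 1: index 0 -> 0 (same)
  Node 2: index 4 -> 4 (same)
  Node 3: index 1 -> 1 (same)
  Node 4: index 3 -> 3 (same)
  Node 5: index 6 -> 6 (same)
  Node 6: index 7 -> 7 (same)
  Node 7: index 2 -> 2 (same)
Nodes that changed position: none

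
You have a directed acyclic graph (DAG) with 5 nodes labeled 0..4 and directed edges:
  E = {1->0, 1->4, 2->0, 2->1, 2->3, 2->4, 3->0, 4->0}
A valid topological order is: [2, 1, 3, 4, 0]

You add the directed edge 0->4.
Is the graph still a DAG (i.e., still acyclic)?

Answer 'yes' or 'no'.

Given toposort: [2, 1, 3, 4, 0]
Position of 0: index 4; position of 4: index 3
New edge 0->4: backward (u after v in old order)
Backward edge: old toposort is now invalid. Check if this creates a cycle.
Does 4 already reach 0? Reachable from 4: [0, 4]. YES -> cycle!
Still a DAG? no

Answer: no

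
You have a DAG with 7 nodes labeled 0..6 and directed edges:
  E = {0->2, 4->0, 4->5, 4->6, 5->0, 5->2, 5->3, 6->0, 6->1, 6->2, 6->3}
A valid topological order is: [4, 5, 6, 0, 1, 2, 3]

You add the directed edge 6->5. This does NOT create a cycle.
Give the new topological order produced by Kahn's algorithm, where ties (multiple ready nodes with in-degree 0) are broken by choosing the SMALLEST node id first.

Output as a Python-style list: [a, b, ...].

Old toposort: [4, 5, 6, 0, 1, 2, 3]
Added edge: 6->5
Position of 6 (2) > position of 5 (1). Must reorder: 6 must now come before 5.
Run Kahn's algorithm (break ties by smallest node id):
  initial in-degrees: [3, 1, 3, 2, 0, 2, 1]
  ready (indeg=0): [4]
  pop 4: indeg[0]->2; indeg[5]->1; indeg[6]->0 | ready=[6] | order so far=[4]
  pop 6: indeg[0]->1; indeg[1]->0; indeg[2]->2; indeg[3]->1; indeg[5]->0 | ready=[1, 5] | order so far=[4, 6]
  pop 1: no out-edges | ready=[5] | order so far=[4, 6, 1]
  pop 5: indeg[0]->0; indeg[2]->1; indeg[3]->0 | ready=[0, 3] | order so far=[4, 6, 1, 5]
  pop 0: indeg[2]->0 | ready=[2, 3] | order so far=[4, 6, 1, 5, 0]
  pop 2: no out-edges | ready=[3] | order so far=[4, 6, 1, 5, 0, 2]
  pop 3: no out-edges | ready=[] | order so far=[4, 6, 1, 5, 0, 2, 3]
  Result: [4, 6, 1, 5, 0, 2, 3]

Answer: [4, 6, 1, 5, 0, 2, 3]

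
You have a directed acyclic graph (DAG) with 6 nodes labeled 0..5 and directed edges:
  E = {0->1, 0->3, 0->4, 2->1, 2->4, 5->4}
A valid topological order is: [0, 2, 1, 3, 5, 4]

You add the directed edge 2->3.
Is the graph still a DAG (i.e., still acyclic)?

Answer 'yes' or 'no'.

Answer: yes

Derivation:
Given toposort: [0, 2, 1, 3, 5, 4]
Position of 2: index 1; position of 3: index 3
New edge 2->3: forward
Forward edge: respects the existing order. Still a DAG, same toposort still valid.
Still a DAG? yes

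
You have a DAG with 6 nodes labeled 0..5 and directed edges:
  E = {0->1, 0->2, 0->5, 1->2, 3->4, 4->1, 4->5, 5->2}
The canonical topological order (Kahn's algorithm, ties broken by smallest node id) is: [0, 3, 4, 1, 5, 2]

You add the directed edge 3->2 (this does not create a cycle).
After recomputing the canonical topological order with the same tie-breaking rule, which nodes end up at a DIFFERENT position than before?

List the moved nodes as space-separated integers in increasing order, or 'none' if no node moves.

Answer: none

Derivation:
Old toposort: [0, 3, 4, 1, 5, 2]
Added edge 3->2
Recompute Kahn (smallest-id tiebreak):
  initial in-degrees: [0, 2, 4, 0, 1, 2]
  ready (indeg=0): [0, 3]
  pop 0: indeg[1]->1; indeg[2]->3; indeg[5]->1 | ready=[3] | order so far=[0]
  pop 3: indeg[2]->2; indeg[4]->0 | ready=[4] | order so far=[0, 3]
  pop 4: indeg[1]->0; indeg[5]->0 | ready=[1, 5] | order so far=[0, 3, 4]
  pop 1: indeg[2]->1 | ready=[5] | order so far=[0, 3, 4, 1]
  pop 5: indeg[2]->0 | ready=[2] | order so far=[0, 3, 4, 1, 5]
  pop 2: no out-edges | ready=[] | order so far=[0, 3, 4, 1, 5, 2]
New canonical toposort: [0, 3, 4, 1, 5, 2]
Compare positions:
  Node 0: index 0 -> 0 (same)
  Node 1: index 3 -> 3 (same)
  Node 2: index 5 -> 5 (same)
  Node 3: index 1 -> 1 (same)
  Node 4: index 2 -> 2 (same)
  Node 5: index 4 -> 4 (same)
Nodes that changed position: none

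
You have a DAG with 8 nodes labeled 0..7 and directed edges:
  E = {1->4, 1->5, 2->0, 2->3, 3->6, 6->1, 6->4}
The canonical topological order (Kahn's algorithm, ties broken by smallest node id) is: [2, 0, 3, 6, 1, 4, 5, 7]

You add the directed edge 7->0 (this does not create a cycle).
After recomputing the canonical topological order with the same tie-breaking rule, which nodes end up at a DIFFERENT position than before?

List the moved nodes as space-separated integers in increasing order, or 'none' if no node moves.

Old toposort: [2, 0, 3, 6, 1, 4, 5, 7]
Added edge 7->0
Recompute Kahn (smallest-id tiebreak):
  initial in-degrees: [2, 1, 0, 1, 2, 1, 1, 0]
  ready (indeg=0): [2, 7]
  pop 2: indeg[0]->1; indeg[3]->0 | ready=[3, 7] | order so far=[2]
  pop 3: indeg[6]->0 | ready=[6, 7] | order so far=[2, 3]
  pop 6: indeg[1]->0; indeg[4]->1 | ready=[1, 7] | order so far=[2, 3, 6]
  pop 1: indeg[4]->0; indeg[5]->0 | ready=[4, 5, 7] | order so far=[2, 3, 6, 1]
  pop 4: no out-edges | ready=[5, 7] | order so far=[2, 3, 6, 1, 4]
  pop 5: no out-edges | ready=[7] | order so far=[2, 3, 6, 1, 4, 5]
  pop 7: indeg[0]->0 | ready=[0] | order so far=[2, 3, 6, 1, 4, 5, 7]
  pop 0: no out-edges | ready=[] | order so far=[2, 3, 6, 1, 4, 5, 7, 0]
New canonical toposort: [2, 3, 6, 1, 4, 5, 7, 0]
Compare positions:
  Node 0: index 1 -> 7 (moved)
  Node 1: index 4 -> 3 (moved)
  Node 2: index 0 -> 0 (same)
  Node 3: index 2 -> 1 (moved)
  Node 4: index 5 -> 4 (moved)
  Node 5: index 6 -> 5 (moved)
  Node 6: index 3 -> 2 (moved)
  Node 7: index 7 -> 6 (moved)
Nodes that changed position: 0 1 3 4 5 6 7

Answer: 0 1 3 4 5 6 7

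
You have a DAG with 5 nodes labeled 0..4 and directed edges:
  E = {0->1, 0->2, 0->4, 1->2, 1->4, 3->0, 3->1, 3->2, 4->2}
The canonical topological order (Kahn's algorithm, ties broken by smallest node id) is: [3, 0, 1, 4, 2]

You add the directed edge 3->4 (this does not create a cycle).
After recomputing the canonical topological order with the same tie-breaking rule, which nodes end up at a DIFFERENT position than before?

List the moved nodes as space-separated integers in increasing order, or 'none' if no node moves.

Answer: none

Derivation:
Old toposort: [3, 0, 1, 4, 2]
Added edge 3->4
Recompute Kahn (smallest-id tiebreak):
  initial in-degrees: [1, 2, 4, 0, 3]
  ready (indeg=0): [3]
  pop 3: indeg[0]->0; indeg[1]->1; indeg[2]->3; indeg[4]->2 | ready=[0] | order so far=[3]
  pop 0: indeg[1]->0; indeg[2]->2; indeg[4]->1 | ready=[1] | order so far=[3, 0]
  pop 1: indeg[2]->1; indeg[4]->0 | ready=[4] | order so far=[3, 0, 1]
  pop 4: indeg[2]->0 | ready=[2] | order so far=[3, 0, 1, 4]
  pop 2: no out-edges | ready=[] | order so far=[3, 0, 1, 4, 2]
New canonical toposort: [3, 0, 1, 4, 2]
Compare positions:
  Node 0: index 1 -> 1 (same)
  Node 1: index 2 -> 2 (same)
  Node 2: index 4 -> 4 (same)
  Node 3: index 0 -> 0 (same)
  Node 4: index 3 -> 3 (same)
Nodes that changed position: none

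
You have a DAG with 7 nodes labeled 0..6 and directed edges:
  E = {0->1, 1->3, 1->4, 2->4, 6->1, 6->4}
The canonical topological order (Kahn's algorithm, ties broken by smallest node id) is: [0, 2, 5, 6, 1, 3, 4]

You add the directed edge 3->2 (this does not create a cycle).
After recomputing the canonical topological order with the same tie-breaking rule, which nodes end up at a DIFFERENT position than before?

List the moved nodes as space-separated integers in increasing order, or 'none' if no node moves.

Answer: 1 2 3 5 6

Derivation:
Old toposort: [0, 2, 5, 6, 1, 3, 4]
Added edge 3->2
Recompute Kahn (smallest-id tiebreak):
  initial in-degrees: [0, 2, 1, 1, 3, 0, 0]
  ready (indeg=0): [0, 5, 6]
  pop 0: indeg[1]->1 | ready=[5, 6] | order so far=[0]
  pop 5: no out-edges | ready=[6] | order so far=[0, 5]
  pop 6: indeg[1]->0; indeg[4]->2 | ready=[1] | order so far=[0, 5, 6]
  pop 1: indeg[3]->0; indeg[4]->1 | ready=[3] | order so far=[0, 5, 6, 1]
  pop 3: indeg[2]->0 | ready=[2] | order so far=[0, 5, 6, 1, 3]
  pop 2: indeg[4]->0 | ready=[4] | order so far=[0, 5, 6, 1, 3, 2]
  pop 4: no out-edges | ready=[] | order so far=[0, 5, 6, 1, 3, 2, 4]
New canonical toposort: [0, 5, 6, 1, 3, 2, 4]
Compare positions:
  Node 0: index 0 -> 0 (same)
  Node 1: index 4 -> 3 (moved)
  Node 2: index 1 -> 5 (moved)
  Node 3: index 5 -> 4 (moved)
  Node 4: index 6 -> 6 (same)
  Node 5: index 2 -> 1 (moved)
  Node 6: index 3 -> 2 (moved)
Nodes that changed position: 1 2 3 5 6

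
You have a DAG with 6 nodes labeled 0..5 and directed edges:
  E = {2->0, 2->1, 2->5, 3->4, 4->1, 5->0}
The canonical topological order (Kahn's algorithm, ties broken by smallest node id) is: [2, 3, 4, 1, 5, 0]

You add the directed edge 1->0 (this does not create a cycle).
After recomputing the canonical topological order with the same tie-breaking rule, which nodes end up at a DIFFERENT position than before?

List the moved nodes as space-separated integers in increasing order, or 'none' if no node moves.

Answer: none

Derivation:
Old toposort: [2, 3, 4, 1, 5, 0]
Added edge 1->0
Recompute Kahn (smallest-id tiebreak):
  initial in-degrees: [3, 2, 0, 0, 1, 1]
  ready (indeg=0): [2, 3]
  pop 2: indeg[0]->2; indeg[1]->1; indeg[5]->0 | ready=[3, 5] | order so far=[2]
  pop 3: indeg[4]->0 | ready=[4, 5] | order so far=[2, 3]
  pop 4: indeg[1]->0 | ready=[1, 5] | order so far=[2, 3, 4]
  pop 1: indeg[0]->1 | ready=[5] | order so far=[2, 3, 4, 1]
  pop 5: indeg[0]->0 | ready=[0] | order so far=[2, 3, 4, 1, 5]
  pop 0: no out-edges | ready=[] | order so far=[2, 3, 4, 1, 5, 0]
New canonical toposort: [2, 3, 4, 1, 5, 0]
Compare positions:
  Node 0: index 5 -> 5 (same)
  Node 1: index 3 -> 3 (same)
  Node 2: index 0 -> 0 (same)
  Node 3: index 1 -> 1 (same)
  Node 4: index 2 -> 2 (same)
  Node 5: index 4 -> 4 (same)
Nodes that changed position: none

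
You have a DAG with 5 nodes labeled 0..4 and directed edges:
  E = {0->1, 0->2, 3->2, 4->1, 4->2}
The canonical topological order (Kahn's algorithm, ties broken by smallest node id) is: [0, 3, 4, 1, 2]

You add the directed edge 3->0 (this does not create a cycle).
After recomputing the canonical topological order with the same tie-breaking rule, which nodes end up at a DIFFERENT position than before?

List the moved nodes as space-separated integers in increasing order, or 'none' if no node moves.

Old toposort: [0, 3, 4, 1, 2]
Added edge 3->0
Recompute Kahn (smallest-id tiebreak):
  initial in-degrees: [1, 2, 3, 0, 0]
  ready (indeg=0): [3, 4]
  pop 3: indeg[0]->0; indeg[2]->2 | ready=[0, 4] | order so far=[3]
  pop 0: indeg[1]->1; indeg[2]->1 | ready=[4] | order so far=[3, 0]
  pop 4: indeg[1]->0; indeg[2]->0 | ready=[1, 2] | order so far=[3, 0, 4]
  pop 1: no out-edges | ready=[2] | order so far=[3, 0, 4, 1]
  pop 2: no out-edges | ready=[] | order so far=[3, 0, 4, 1, 2]
New canonical toposort: [3, 0, 4, 1, 2]
Compare positions:
  Node 0: index 0 -> 1 (moved)
  Node 1: index 3 -> 3 (same)
  Node 2: index 4 -> 4 (same)
  Node 3: index 1 -> 0 (moved)
  Node 4: index 2 -> 2 (same)
Nodes that changed position: 0 3

Answer: 0 3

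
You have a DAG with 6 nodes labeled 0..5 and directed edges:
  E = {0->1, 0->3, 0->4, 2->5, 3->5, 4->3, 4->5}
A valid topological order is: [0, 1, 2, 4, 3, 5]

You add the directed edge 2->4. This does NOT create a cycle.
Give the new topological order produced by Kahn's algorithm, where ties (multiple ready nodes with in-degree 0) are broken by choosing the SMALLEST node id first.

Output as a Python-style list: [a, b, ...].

Answer: [0, 1, 2, 4, 3, 5]

Derivation:
Old toposort: [0, 1, 2, 4, 3, 5]
Added edge: 2->4
Position of 2 (2) < position of 4 (3). Old order still valid.
Run Kahn's algorithm (break ties by smallest node id):
  initial in-degrees: [0, 1, 0, 2, 2, 3]
  ready (indeg=0): [0, 2]
  pop 0: indeg[1]->0; indeg[3]->1; indeg[4]->1 | ready=[1, 2] | order so far=[0]
  pop 1: no out-edges | ready=[2] | order so far=[0, 1]
  pop 2: indeg[4]->0; indeg[5]->2 | ready=[4] | order so far=[0, 1, 2]
  pop 4: indeg[3]->0; indeg[5]->1 | ready=[3] | order so far=[0, 1, 2, 4]
  pop 3: indeg[5]->0 | ready=[5] | order so far=[0, 1, 2, 4, 3]
  pop 5: no out-edges | ready=[] | order so far=[0, 1, 2, 4, 3, 5]
  Result: [0, 1, 2, 4, 3, 5]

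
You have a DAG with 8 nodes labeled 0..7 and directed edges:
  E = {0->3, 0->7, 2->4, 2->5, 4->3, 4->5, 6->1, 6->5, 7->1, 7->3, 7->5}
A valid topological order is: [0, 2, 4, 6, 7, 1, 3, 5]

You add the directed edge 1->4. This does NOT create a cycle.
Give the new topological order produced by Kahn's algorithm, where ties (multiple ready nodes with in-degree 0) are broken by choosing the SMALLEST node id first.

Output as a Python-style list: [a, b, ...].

Answer: [0, 2, 6, 7, 1, 4, 3, 5]

Derivation:
Old toposort: [0, 2, 4, 6, 7, 1, 3, 5]
Added edge: 1->4
Position of 1 (5) > position of 4 (2). Must reorder: 1 must now come before 4.
Run Kahn's algorithm (break ties by smallest node id):
  initial in-degrees: [0, 2, 0, 3, 2, 4, 0, 1]
  ready (indeg=0): [0, 2, 6]
  pop 0: indeg[3]->2; indeg[7]->0 | ready=[2, 6, 7] | order so far=[0]
  pop 2: indeg[4]->1; indeg[5]->3 | ready=[6, 7] | order so far=[0, 2]
  pop 6: indeg[1]->1; indeg[5]->2 | ready=[7] | order so far=[0, 2, 6]
  pop 7: indeg[1]->0; indeg[3]->1; indeg[5]->1 | ready=[1] | order so far=[0, 2, 6, 7]
  pop 1: indeg[4]->0 | ready=[4] | order so far=[0, 2, 6, 7, 1]
  pop 4: indeg[3]->0; indeg[5]->0 | ready=[3, 5] | order so far=[0, 2, 6, 7, 1, 4]
  pop 3: no out-edges | ready=[5] | order so far=[0, 2, 6, 7, 1, 4, 3]
  pop 5: no out-edges | ready=[] | order so far=[0, 2, 6, 7, 1, 4, 3, 5]
  Result: [0, 2, 6, 7, 1, 4, 3, 5]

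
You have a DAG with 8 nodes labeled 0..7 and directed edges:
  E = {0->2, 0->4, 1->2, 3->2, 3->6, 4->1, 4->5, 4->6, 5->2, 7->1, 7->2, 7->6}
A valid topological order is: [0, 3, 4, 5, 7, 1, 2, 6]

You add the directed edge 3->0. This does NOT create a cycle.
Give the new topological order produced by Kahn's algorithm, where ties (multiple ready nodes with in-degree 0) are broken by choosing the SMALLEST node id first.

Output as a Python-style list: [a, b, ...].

Answer: [3, 0, 4, 5, 7, 1, 2, 6]

Derivation:
Old toposort: [0, 3, 4, 5, 7, 1, 2, 6]
Added edge: 3->0
Position of 3 (1) > position of 0 (0). Must reorder: 3 must now come before 0.
Run Kahn's algorithm (break ties by smallest node id):
  initial in-degrees: [1, 2, 5, 0, 1, 1, 3, 0]
  ready (indeg=0): [3, 7]
  pop 3: indeg[0]->0; indeg[2]->4; indeg[6]->2 | ready=[0, 7] | order so far=[3]
  pop 0: indeg[2]->3; indeg[4]->0 | ready=[4, 7] | order so far=[3, 0]
  pop 4: indeg[1]->1; indeg[5]->0; indeg[6]->1 | ready=[5, 7] | order so far=[3, 0, 4]
  pop 5: indeg[2]->2 | ready=[7] | order so far=[3, 0, 4, 5]
  pop 7: indeg[1]->0; indeg[2]->1; indeg[6]->0 | ready=[1, 6] | order so far=[3, 0, 4, 5, 7]
  pop 1: indeg[2]->0 | ready=[2, 6] | order so far=[3, 0, 4, 5, 7, 1]
  pop 2: no out-edges | ready=[6] | order so far=[3, 0, 4, 5, 7, 1, 2]
  pop 6: no out-edges | ready=[] | order so far=[3, 0, 4, 5, 7, 1, 2, 6]
  Result: [3, 0, 4, 5, 7, 1, 2, 6]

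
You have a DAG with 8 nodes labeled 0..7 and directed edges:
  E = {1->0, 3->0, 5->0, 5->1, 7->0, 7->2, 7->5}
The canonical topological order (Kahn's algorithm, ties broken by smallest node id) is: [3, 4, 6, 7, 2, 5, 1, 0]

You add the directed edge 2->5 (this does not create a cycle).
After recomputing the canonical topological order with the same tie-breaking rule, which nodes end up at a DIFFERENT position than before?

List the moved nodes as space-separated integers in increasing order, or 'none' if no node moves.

Answer: none

Derivation:
Old toposort: [3, 4, 6, 7, 2, 5, 1, 0]
Added edge 2->5
Recompute Kahn (smallest-id tiebreak):
  initial in-degrees: [4, 1, 1, 0, 0, 2, 0, 0]
  ready (indeg=0): [3, 4, 6, 7]
  pop 3: indeg[0]->3 | ready=[4, 6, 7] | order so far=[3]
  pop 4: no out-edges | ready=[6, 7] | order so far=[3, 4]
  pop 6: no out-edges | ready=[7] | order so far=[3, 4, 6]
  pop 7: indeg[0]->2; indeg[2]->0; indeg[5]->1 | ready=[2] | order so far=[3, 4, 6, 7]
  pop 2: indeg[5]->0 | ready=[5] | order so far=[3, 4, 6, 7, 2]
  pop 5: indeg[0]->1; indeg[1]->0 | ready=[1] | order so far=[3, 4, 6, 7, 2, 5]
  pop 1: indeg[0]->0 | ready=[0] | order so far=[3, 4, 6, 7, 2, 5, 1]
  pop 0: no out-edges | ready=[] | order so far=[3, 4, 6, 7, 2, 5, 1, 0]
New canonical toposort: [3, 4, 6, 7, 2, 5, 1, 0]
Compare positions:
  Node 0: index 7 -> 7 (same)
  Node 1: index 6 -> 6 (same)
  Node 2: index 4 -> 4 (same)
  Node 3: index 0 -> 0 (same)
  Node 4: index 1 -> 1 (same)
  Node 5: index 5 -> 5 (same)
  Node 6: index 2 -> 2 (same)
  Node 7: index 3 -> 3 (same)
Nodes that changed position: none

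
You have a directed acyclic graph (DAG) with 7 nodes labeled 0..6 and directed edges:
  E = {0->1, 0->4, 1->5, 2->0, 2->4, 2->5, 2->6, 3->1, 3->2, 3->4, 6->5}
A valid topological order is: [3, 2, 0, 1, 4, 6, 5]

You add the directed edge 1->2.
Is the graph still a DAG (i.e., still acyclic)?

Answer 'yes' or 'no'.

Answer: no

Derivation:
Given toposort: [3, 2, 0, 1, 4, 6, 5]
Position of 1: index 3; position of 2: index 1
New edge 1->2: backward (u after v in old order)
Backward edge: old toposort is now invalid. Check if this creates a cycle.
Does 2 already reach 1? Reachable from 2: [0, 1, 2, 4, 5, 6]. YES -> cycle!
Still a DAG? no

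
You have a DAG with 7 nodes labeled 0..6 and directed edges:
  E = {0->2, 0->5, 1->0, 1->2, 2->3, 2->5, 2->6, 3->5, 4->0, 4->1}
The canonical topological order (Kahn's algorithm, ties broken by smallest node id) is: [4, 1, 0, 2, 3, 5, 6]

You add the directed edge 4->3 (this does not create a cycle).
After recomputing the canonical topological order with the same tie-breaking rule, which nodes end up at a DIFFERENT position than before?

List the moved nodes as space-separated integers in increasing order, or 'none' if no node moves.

Answer: none

Derivation:
Old toposort: [4, 1, 0, 2, 3, 5, 6]
Added edge 4->3
Recompute Kahn (smallest-id tiebreak):
  initial in-degrees: [2, 1, 2, 2, 0, 3, 1]
  ready (indeg=0): [4]
  pop 4: indeg[0]->1; indeg[1]->0; indeg[3]->1 | ready=[1] | order so far=[4]
  pop 1: indeg[0]->0; indeg[2]->1 | ready=[0] | order so far=[4, 1]
  pop 0: indeg[2]->0; indeg[5]->2 | ready=[2] | order so far=[4, 1, 0]
  pop 2: indeg[3]->0; indeg[5]->1; indeg[6]->0 | ready=[3, 6] | order so far=[4, 1, 0, 2]
  pop 3: indeg[5]->0 | ready=[5, 6] | order so far=[4, 1, 0, 2, 3]
  pop 5: no out-edges | ready=[6] | order so far=[4, 1, 0, 2, 3, 5]
  pop 6: no out-edges | ready=[] | order so far=[4, 1, 0, 2, 3, 5, 6]
New canonical toposort: [4, 1, 0, 2, 3, 5, 6]
Compare positions:
  Node 0: index 2 -> 2 (same)
  Node 1: index 1 -> 1 (same)
  Node 2: index 3 -> 3 (same)
  Node 3: index 4 -> 4 (same)
  Node 4: index 0 -> 0 (same)
  Node 5: index 5 -> 5 (same)
  Node 6: index 6 -> 6 (same)
Nodes that changed position: none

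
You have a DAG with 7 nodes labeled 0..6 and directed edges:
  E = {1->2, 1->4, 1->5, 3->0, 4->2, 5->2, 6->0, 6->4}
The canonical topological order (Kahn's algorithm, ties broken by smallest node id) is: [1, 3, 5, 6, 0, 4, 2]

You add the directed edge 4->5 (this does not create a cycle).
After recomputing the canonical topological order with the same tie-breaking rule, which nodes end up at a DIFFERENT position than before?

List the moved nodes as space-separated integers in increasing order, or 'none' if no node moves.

Old toposort: [1, 3, 5, 6, 0, 4, 2]
Added edge 4->5
Recompute Kahn (smallest-id tiebreak):
  initial in-degrees: [2, 0, 3, 0, 2, 2, 0]
  ready (indeg=0): [1, 3, 6]
  pop 1: indeg[2]->2; indeg[4]->1; indeg[5]->1 | ready=[3, 6] | order so far=[1]
  pop 3: indeg[0]->1 | ready=[6] | order so far=[1, 3]
  pop 6: indeg[0]->0; indeg[4]->0 | ready=[0, 4] | order so far=[1, 3, 6]
  pop 0: no out-edges | ready=[4] | order so far=[1, 3, 6, 0]
  pop 4: indeg[2]->1; indeg[5]->0 | ready=[5] | order so far=[1, 3, 6, 0, 4]
  pop 5: indeg[2]->0 | ready=[2] | order so far=[1, 3, 6, 0, 4, 5]
  pop 2: no out-edges | ready=[] | order so far=[1, 3, 6, 0, 4, 5, 2]
New canonical toposort: [1, 3, 6, 0, 4, 5, 2]
Compare positions:
  Node 0: index 4 -> 3 (moved)
  Node 1: index 0 -> 0 (same)
  Node 2: index 6 -> 6 (same)
  Node 3: index 1 -> 1 (same)
  Node 4: index 5 -> 4 (moved)
  Node 5: index 2 -> 5 (moved)
  Node 6: index 3 -> 2 (moved)
Nodes that changed position: 0 4 5 6

Answer: 0 4 5 6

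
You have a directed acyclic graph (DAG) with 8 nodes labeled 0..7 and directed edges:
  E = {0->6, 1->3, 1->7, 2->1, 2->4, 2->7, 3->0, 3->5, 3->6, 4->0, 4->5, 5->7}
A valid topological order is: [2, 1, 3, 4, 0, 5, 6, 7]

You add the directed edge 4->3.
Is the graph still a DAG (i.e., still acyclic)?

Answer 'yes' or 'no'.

Given toposort: [2, 1, 3, 4, 0, 5, 6, 7]
Position of 4: index 3; position of 3: index 2
New edge 4->3: backward (u after v in old order)
Backward edge: old toposort is now invalid. Check if this creates a cycle.
Does 3 already reach 4? Reachable from 3: [0, 3, 5, 6, 7]. NO -> still a DAG (reorder needed).
Still a DAG? yes

Answer: yes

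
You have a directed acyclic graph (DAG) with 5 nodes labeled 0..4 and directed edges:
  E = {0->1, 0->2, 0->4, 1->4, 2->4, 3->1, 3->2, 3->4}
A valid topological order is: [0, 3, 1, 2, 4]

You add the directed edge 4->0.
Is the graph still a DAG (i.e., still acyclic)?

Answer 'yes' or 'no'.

Given toposort: [0, 3, 1, 2, 4]
Position of 4: index 4; position of 0: index 0
New edge 4->0: backward (u after v in old order)
Backward edge: old toposort is now invalid. Check if this creates a cycle.
Does 0 already reach 4? Reachable from 0: [0, 1, 2, 4]. YES -> cycle!
Still a DAG? no

Answer: no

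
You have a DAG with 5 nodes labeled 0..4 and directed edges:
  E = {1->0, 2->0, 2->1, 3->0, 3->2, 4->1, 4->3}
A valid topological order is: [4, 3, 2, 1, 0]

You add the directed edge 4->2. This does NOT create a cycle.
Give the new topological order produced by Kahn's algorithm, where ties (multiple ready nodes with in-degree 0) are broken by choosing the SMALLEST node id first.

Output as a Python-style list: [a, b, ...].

Old toposort: [4, 3, 2, 1, 0]
Added edge: 4->2
Position of 4 (0) < position of 2 (2). Old order still valid.
Run Kahn's algorithm (break ties by smallest node id):
  initial in-degrees: [3, 2, 2, 1, 0]
  ready (indeg=0): [4]
  pop 4: indeg[1]->1; indeg[2]->1; indeg[3]->0 | ready=[3] | order so far=[4]
  pop 3: indeg[0]->2; indeg[2]->0 | ready=[2] | order so far=[4, 3]
  pop 2: indeg[0]->1; indeg[1]->0 | ready=[1] | order so far=[4, 3, 2]
  pop 1: indeg[0]->0 | ready=[0] | order so far=[4, 3, 2, 1]
  pop 0: no out-edges | ready=[] | order so far=[4, 3, 2, 1, 0]
  Result: [4, 3, 2, 1, 0]

Answer: [4, 3, 2, 1, 0]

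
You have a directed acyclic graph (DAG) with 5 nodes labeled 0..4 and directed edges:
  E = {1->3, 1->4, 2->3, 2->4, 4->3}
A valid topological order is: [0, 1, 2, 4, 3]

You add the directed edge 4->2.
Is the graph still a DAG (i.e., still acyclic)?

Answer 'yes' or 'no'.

Answer: no

Derivation:
Given toposort: [0, 1, 2, 4, 3]
Position of 4: index 3; position of 2: index 2
New edge 4->2: backward (u after v in old order)
Backward edge: old toposort is now invalid. Check if this creates a cycle.
Does 2 already reach 4? Reachable from 2: [2, 3, 4]. YES -> cycle!
Still a DAG? no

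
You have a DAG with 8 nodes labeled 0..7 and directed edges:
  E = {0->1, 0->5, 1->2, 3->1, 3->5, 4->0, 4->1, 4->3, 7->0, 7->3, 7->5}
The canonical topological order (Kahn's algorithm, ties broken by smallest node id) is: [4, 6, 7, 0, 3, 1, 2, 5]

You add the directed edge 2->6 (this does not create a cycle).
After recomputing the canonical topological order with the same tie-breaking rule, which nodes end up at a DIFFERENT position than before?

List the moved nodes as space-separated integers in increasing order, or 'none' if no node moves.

Old toposort: [4, 6, 7, 0, 3, 1, 2, 5]
Added edge 2->6
Recompute Kahn (smallest-id tiebreak):
  initial in-degrees: [2, 3, 1, 2, 0, 3, 1, 0]
  ready (indeg=0): [4, 7]
  pop 4: indeg[0]->1; indeg[1]->2; indeg[3]->1 | ready=[7] | order so far=[4]
  pop 7: indeg[0]->0; indeg[3]->0; indeg[5]->2 | ready=[0, 3] | order so far=[4, 7]
  pop 0: indeg[1]->1; indeg[5]->1 | ready=[3] | order so far=[4, 7, 0]
  pop 3: indeg[1]->0; indeg[5]->0 | ready=[1, 5] | order so far=[4, 7, 0, 3]
  pop 1: indeg[2]->0 | ready=[2, 5] | order so far=[4, 7, 0, 3, 1]
  pop 2: indeg[6]->0 | ready=[5, 6] | order so far=[4, 7, 0, 3, 1, 2]
  pop 5: no out-edges | ready=[6] | order so far=[4, 7, 0, 3, 1, 2, 5]
  pop 6: no out-edges | ready=[] | order so far=[4, 7, 0, 3, 1, 2, 5, 6]
New canonical toposort: [4, 7, 0, 3, 1, 2, 5, 6]
Compare positions:
  Node 0: index 3 -> 2 (moved)
  Node 1: index 5 -> 4 (moved)
  Node 2: index 6 -> 5 (moved)
  Node 3: index 4 -> 3 (moved)
  Node 4: index 0 -> 0 (same)
  Node 5: index 7 -> 6 (moved)
  Node 6: index 1 -> 7 (moved)
  Node 7: index 2 -> 1 (moved)
Nodes that changed position: 0 1 2 3 5 6 7

Answer: 0 1 2 3 5 6 7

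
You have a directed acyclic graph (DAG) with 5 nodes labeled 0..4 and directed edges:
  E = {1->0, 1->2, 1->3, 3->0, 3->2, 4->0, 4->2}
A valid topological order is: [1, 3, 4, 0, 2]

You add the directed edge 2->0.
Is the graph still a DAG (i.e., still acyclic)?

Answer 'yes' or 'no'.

Answer: yes

Derivation:
Given toposort: [1, 3, 4, 0, 2]
Position of 2: index 4; position of 0: index 3
New edge 2->0: backward (u after v in old order)
Backward edge: old toposort is now invalid. Check if this creates a cycle.
Does 0 already reach 2? Reachable from 0: [0]. NO -> still a DAG (reorder needed).
Still a DAG? yes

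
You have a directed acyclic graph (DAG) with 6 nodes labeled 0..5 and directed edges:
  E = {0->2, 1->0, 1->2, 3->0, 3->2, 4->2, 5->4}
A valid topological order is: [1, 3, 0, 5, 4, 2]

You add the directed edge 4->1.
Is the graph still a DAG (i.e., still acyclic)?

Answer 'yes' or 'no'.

Answer: yes

Derivation:
Given toposort: [1, 3, 0, 5, 4, 2]
Position of 4: index 4; position of 1: index 0
New edge 4->1: backward (u after v in old order)
Backward edge: old toposort is now invalid. Check if this creates a cycle.
Does 1 already reach 4? Reachable from 1: [0, 1, 2]. NO -> still a DAG (reorder needed).
Still a DAG? yes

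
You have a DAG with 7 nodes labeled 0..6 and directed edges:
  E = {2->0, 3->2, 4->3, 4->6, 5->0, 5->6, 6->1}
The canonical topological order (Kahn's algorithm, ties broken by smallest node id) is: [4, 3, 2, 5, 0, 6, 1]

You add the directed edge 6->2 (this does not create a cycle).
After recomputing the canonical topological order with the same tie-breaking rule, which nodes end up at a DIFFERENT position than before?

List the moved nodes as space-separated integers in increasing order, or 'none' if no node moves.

Old toposort: [4, 3, 2, 5, 0, 6, 1]
Added edge 6->2
Recompute Kahn (smallest-id tiebreak):
  initial in-degrees: [2, 1, 2, 1, 0, 0, 2]
  ready (indeg=0): [4, 5]
  pop 4: indeg[3]->0; indeg[6]->1 | ready=[3, 5] | order so far=[4]
  pop 3: indeg[2]->1 | ready=[5] | order so far=[4, 3]
  pop 5: indeg[0]->1; indeg[6]->0 | ready=[6] | order so far=[4, 3, 5]
  pop 6: indeg[1]->0; indeg[2]->0 | ready=[1, 2] | order so far=[4, 3, 5, 6]
  pop 1: no out-edges | ready=[2] | order so far=[4, 3, 5, 6, 1]
  pop 2: indeg[0]->0 | ready=[0] | order so far=[4, 3, 5, 6, 1, 2]
  pop 0: no out-edges | ready=[] | order so far=[4, 3, 5, 6, 1, 2, 0]
New canonical toposort: [4, 3, 5, 6, 1, 2, 0]
Compare positions:
  Node 0: index 4 -> 6 (moved)
  Node 1: index 6 -> 4 (moved)
  Node 2: index 2 -> 5 (moved)
  Node 3: index 1 -> 1 (same)
  Node 4: index 0 -> 0 (same)
  Node 5: index 3 -> 2 (moved)
  Node 6: index 5 -> 3 (moved)
Nodes that changed position: 0 1 2 5 6

Answer: 0 1 2 5 6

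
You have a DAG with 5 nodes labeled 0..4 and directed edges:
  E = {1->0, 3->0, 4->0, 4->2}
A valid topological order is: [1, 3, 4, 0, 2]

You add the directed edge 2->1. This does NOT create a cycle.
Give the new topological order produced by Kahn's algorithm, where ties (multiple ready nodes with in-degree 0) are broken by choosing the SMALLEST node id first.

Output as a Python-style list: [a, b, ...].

Old toposort: [1, 3, 4, 0, 2]
Added edge: 2->1
Position of 2 (4) > position of 1 (0). Must reorder: 2 must now come before 1.
Run Kahn's algorithm (break ties by smallest node id):
  initial in-degrees: [3, 1, 1, 0, 0]
  ready (indeg=0): [3, 4]
  pop 3: indeg[0]->2 | ready=[4] | order so far=[3]
  pop 4: indeg[0]->1; indeg[2]->0 | ready=[2] | order so far=[3, 4]
  pop 2: indeg[1]->0 | ready=[1] | order so far=[3, 4, 2]
  pop 1: indeg[0]->0 | ready=[0] | order so far=[3, 4, 2, 1]
  pop 0: no out-edges | ready=[] | order so far=[3, 4, 2, 1, 0]
  Result: [3, 4, 2, 1, 0]

Answer: [3, 4, 2, 1, 0]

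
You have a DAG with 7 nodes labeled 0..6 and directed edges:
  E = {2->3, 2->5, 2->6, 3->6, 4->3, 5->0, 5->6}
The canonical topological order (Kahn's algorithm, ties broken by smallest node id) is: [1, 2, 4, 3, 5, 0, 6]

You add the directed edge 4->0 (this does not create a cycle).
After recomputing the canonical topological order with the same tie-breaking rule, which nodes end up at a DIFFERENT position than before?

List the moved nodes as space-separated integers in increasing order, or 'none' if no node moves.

Answer: none

Derivation:
Old toposort: [1, 2, 4, 3, 5, 0, 6]
Added edge 4->0
Recompute Kahn (smallest-id tiebreak):
  initial in-degrees: [2, 0, 0, 2, 0, 1, 3]
  ready (indeg=0): [1, 2, 4]
  pop 1: no out-edges | ready=[2, 4] | order so far=[1]
  pop 2: indeg[3]->1; indeg[5]->0; indeg[6]->2 | ready=[4, 5] | order so far=[1, 2]
  pop 4: indeg[0]->1; indeg[3]->0 | ready=[3, 5] | order so far=[1, 2, 4]
  pop 3: indeg[6]->1 | ready=[5] | order so far=[1, 2, 4, 3]
  pop 5: indeg[0]->0; indeg[6]->0 | ready=[0, 6] | order so far=[1, 2, 4, 3, 5]
  pop 0: no out-edges | ready=[6] | order so far=[1, 2, 4, 3, 5, 0]
  pop 6: no out-edges | ready=[] | order so far=[1, 2, 4, 3, 5, 0, 6]
New canonical toposort: [1, 2, 4, 3, 5, 0, 6]
Compare positions:
  Node 0: index 5 -> 5 (same)
  Node 1: index 0 -> 0 (same)
  Node 2: index 1 -> 1 (same)
  Node 3: index 3 -> 3 (same)
  Node 4: index 2 -> 2 (same)
  Node 5: index 4 -> 4 (same)
  Node 6: index 6 -> 6 (same)
Nodes that changed position: none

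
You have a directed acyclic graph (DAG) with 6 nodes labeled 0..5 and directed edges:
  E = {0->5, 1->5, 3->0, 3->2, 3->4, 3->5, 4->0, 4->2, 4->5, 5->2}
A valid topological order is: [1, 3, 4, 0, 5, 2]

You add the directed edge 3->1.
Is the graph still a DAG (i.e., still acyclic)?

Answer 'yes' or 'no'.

Answer: yes

Derivation:
Given toposort: [1, 3, 4, 0, 5, 2]
Position of 3: index 1; position of 1: index 0
New edge 3->1: backward (u after v in old order)
Backward edge: old toposort is now invalid. Check if this creates a cycle.
Does 1 already reach 3? Reachable from 1: [1, 2, 5]. NO -> still a DAG (reorder needed).
Still a DAG? yes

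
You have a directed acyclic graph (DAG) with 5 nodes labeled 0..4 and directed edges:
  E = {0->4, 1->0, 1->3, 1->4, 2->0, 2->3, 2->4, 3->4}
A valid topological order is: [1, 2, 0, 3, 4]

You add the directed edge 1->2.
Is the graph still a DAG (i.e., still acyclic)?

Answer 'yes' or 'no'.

Given toposort: [1, 2, 0, 3, 4]
Position of 1: index 0; position of 2: index 1
New edge 1->2: forward
Forward edge: respects the existing order. Still a DAG, same toposort still valid.
Still a DAG? yes

Answer: yes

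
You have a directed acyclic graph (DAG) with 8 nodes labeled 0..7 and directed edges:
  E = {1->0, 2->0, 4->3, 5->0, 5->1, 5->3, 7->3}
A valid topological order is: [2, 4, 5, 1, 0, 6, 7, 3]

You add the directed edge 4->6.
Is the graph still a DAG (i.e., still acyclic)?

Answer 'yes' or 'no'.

Answer: yes

Derivation:
Given toposort: [2, 4, 5, 1, 0, 6, 7, 3]
Position of 4: index 1; position of 6: index 5
New edge 4->6: forward
Forward edge: respects the existing order. Still a DAG, same toposort still valid.
Still a DAG? yes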